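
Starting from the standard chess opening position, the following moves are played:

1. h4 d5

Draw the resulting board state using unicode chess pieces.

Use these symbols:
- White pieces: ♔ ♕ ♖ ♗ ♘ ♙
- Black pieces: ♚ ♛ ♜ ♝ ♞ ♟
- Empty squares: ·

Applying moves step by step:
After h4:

♜ ♞ ♝ ♛ ♚ ♝ ♞ ♜
♟ ♟ ♟ ♟ ♟ ♟ ♟ ♟
· · · · · · · ·
· · · · · · · ·
· · · · · · · ♙
· · · · · · · ·
♙ ♙ ♙ ♙ ♙ ♙ ♙ ·
♖ ♘ ♗ ♕ ♔ ♗ ♘ ♖


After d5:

♜ ♞ ♝ ♛ ♚ ♝ ♞ ♜
♟ ♟ ♟ · ♟ ♟ ♟ ♟
· · · · · · · ·
· · · ♟ · · · ·
· · · · · · · ♙
· · · · · · · ·
♙ ♙ ♙ ♙ ♙ ♙ ♙ ·
♖ ♘ ♗ ♕ ♔ ♗ ♘ ♖



  a b c d e f g h
  ─────────────────
8│♜ ♞ ♝ ♛ ♚ ♝ ♞ ♜│8
7│♟ ♟ ♟ · ♟ ♟ ♟ ♟│7
6│· · · · · · · ·│6
5│· · · ♟ · · · ·│5
4│· · · · · · · ♙│4
3│· · · · · · · ·│3
2│♙ ♙ ♙ ♙ ♙ ♙ ♙ ·│2
1│♖ ♘ ♗ ♕ ♔ ♗ ♘ ♖│1
  ─────────────────
  a b c d e f g h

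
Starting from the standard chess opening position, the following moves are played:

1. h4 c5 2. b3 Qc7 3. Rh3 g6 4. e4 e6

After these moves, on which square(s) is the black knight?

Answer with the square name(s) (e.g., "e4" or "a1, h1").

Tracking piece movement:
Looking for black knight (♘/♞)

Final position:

  a b c d e f g h
  ─────────────────
8│♜ ♞ ♝ · ♚ ♝ ♞ ♜│8
7│♟ ♟ ♛ ♟ · ♟ · ♟│7
6│· · · · ♟ · ♟ ·│6
5│· · ♟ · · · · ·│5
4│· · · · ♙ · · ♙│4
3│· ♙ · · · · · ♖│3
2│♙ · ♙ ♙ · ♙ ♙ ·│2
1│♖ ♘ ♗ ♕ ♔ ♗ ♘ ·│1
  ─────────────────
  a b c d e f g h


b8, g8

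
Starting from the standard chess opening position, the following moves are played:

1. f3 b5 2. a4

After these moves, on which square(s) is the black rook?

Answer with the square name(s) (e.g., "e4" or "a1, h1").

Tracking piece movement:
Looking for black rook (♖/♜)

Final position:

  a b c d e f g h
  ─────────────────
8│♜ ♞ ♝ ♛ ♚ ♝ ♞ ♜│8
7│♟ · ♟ ♟ ♟ ♟ ♟ ♟│7
6│· · · · · · · ·│6
5│· ♟ · · · · · ·│5
4│♙ · · · · · · ·│4
3│· · · · · ♙ · ·│3
2│· ♙ ♙ ♙ ♙ · ♙ ♙│2
1│♖ ♘ ♗ ♕ ♔ ♗ ♘ ♖│1
  ─────────────────
  a b c d e f g h


a8, h8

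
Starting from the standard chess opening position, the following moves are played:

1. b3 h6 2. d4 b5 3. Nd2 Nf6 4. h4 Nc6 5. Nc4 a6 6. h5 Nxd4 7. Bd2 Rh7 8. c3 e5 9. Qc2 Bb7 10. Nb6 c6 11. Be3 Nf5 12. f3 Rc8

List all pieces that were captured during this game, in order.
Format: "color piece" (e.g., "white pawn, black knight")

Tracking captures:
  Nxd4: captured white pawn

white pawn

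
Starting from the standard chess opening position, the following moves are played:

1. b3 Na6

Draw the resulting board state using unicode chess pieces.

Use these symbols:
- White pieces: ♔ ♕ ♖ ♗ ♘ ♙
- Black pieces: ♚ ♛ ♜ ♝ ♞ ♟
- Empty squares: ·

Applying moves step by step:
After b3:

♜ ♞ ♝ ♛ ♚ ♝ ♞ ♜
♟ ♟ ♟ ♟ ♟ ♟ ♟ ♟
· · · · · · · ·
· · · · · · · ·
· · · · · · · ·
· ♙ · · · · · ·
♙ · ♙ ♙ ♙ ♙ ♙ ♙
♖ ♘ ♗ ♕ ♔ ♗ ♘ ♖


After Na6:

♜ · ♝ ♛ ♚ ♝ ♞ ♜
♟ ♟ ♟ ♟ ♟ ♟ ♟ ♟
♞ · · · · · · ·
· · · · · · · ·
· · · · · · · ·
· ♙ · · · · · ·
♙ · ♙ ♙ ♙ ♙ ♙ ♙
♖ ♘ ♗ ♕ ♔ ♗ ♘ ♖



  a b c d e f g h
  ─────────────────
8│♜ · ♝ ♛ ♚ ♝ ♞ ♜│8
7│♟ ♟ ♟ ♟ ♟ ♟ ♟ ♟│7
6│♞ · · · · · · ·│6
5│· · · · · · · ·│5
4│· · · · · · · ·│4
3│· ♙ · · · · · ·│3
2│♙ · ♙ ♙ ♙ ♙ ♙ ♙│2
1│♖ ♘ ♗ ♕ ♔ ♗ ♘ ♖│1
  ─────────────────
  a b c d e f g h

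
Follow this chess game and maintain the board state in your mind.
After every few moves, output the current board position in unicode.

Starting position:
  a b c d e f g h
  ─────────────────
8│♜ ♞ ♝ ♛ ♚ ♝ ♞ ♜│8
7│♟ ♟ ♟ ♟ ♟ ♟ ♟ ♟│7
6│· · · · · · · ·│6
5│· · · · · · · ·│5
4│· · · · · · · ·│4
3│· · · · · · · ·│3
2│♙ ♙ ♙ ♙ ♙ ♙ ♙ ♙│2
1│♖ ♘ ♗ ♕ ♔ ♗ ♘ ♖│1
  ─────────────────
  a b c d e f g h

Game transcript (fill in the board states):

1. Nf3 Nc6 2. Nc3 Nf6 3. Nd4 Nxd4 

  a b c d e f g h
  ─────────────────
8│♜ · ♝ ♛ ♚ ♝ · ♜│8
7│♟ ♟ ♟ ♟ ♟ ♟ ♟ ♟│7
6│· · · · · ♞ · ·│6
5│· · · · · · · ·│5
4│· · · ♞ · · · ·│4
3│· · ♘ · · · · ·│3
2│♙ ♙ ♙ ♙ ♙ ♙ ♙ ♙│2
1│♖ · ♗ ♕ ♔ ♗ · ♖│1
  ─────────────────
  a b c d e f g h

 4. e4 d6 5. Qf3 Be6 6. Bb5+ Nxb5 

  a b c d e f g h
  ─────────────────
8│♜ · · ♛ ♚ ♝ · ♜│8
7│♟ ♟ ♟ · ♟ ♟ ♟ ♟│7
6│· · · ♟ ♝ ♞ · ·│6
5│· ♞ · · · · · ·│5
4│· · · · ♙ · · ·│4
3│· · ♘ · · ♕ · ·│3
2│♙ ♙ ♙ ♙ · ♙ ♙ ♙│2
1│♖ · ♗ · ♔ · · ♖│1
  ─────────────────
  a b c d e f g h

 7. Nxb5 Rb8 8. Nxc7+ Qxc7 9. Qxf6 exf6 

  a b c d e f g h
  ─────────────────
8│· ♜ · · ♚ ♝ · ♜│8
7│♟ ♟ ♛ · · ♟ ♟ ♟│7
6│· · · ♟ ♝ ♟ · ·│6
5│· · · · · · · ·│5
4│· · · · ♙ · · ·│4
3│· · · · · · · ·│3
2│♙ ♙ ♙ ♙ · ♙ ♙ ♙│2
1│♖ · ♗ · ♔ · · ♖│1
  ─────────────────
  a b c d e f g h

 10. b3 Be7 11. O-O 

  a b c d e f g h
  ─────────────────
8│· ♜ · · ♚ · · ♜│8
7│♟ ♟ ♛ · ♝ ♟ ♟ ♟│7
6│· · · ♟ ♝ ♟ · ·│6
5│· · · · · · · ·│5
4│· · · · ♙ · · ·│4
3│· ♙ · · · · · ·│3
2│♙ · ♙ ♙ · ♙ ♙ ♙│2
1│♖ · ♗ · · ♖ ♔ ·│1
  ─────────────────
  a b c d e f g h


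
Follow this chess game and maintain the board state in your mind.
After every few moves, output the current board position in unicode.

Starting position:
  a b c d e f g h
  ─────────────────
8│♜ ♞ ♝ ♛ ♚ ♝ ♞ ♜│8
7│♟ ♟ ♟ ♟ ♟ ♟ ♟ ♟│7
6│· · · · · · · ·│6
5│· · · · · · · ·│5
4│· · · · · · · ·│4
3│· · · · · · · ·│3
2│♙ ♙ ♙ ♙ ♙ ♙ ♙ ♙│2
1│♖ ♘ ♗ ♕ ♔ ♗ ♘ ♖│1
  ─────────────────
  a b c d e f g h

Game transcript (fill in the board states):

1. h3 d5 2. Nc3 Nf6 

  a b c d e f g h
  ─────────────────
8│♜ ♞ ♝ ♛ ♚ ♝ · ♜│8
7│♟ ♟ ♟ · ♟ ♟ ♟ ♟│7
6│· · · · · ♞ · ·│6
5│· · · ♟ · · · ·│5
4│· · · · · · · ·│4
3│· · ♘ · · · · ♙│3
2│♙ ♙ ♙ ♙ ♙ ♙ ♙ ·│2
1│♖ · ♗ ♕ ♔ ♗ ♘ ♖│1
  ─────────────────
  a b c d e f g h

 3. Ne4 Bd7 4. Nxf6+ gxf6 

  a b c d e f g h
  ─────────────────
8│♜ ♞ · ♛ ♚ ♝ · ♜│8
7│♟ ♟ ♟ ♝ ♟ ♟ · ♟│7
6│· · · · · ♟ · ·│6
5│· · · ♟ · · · ·│5
4│· · · · · · · ·│4
3│· · · · · · · ♙│3
2│♙ ♙ ♙ ♙ ♙ ♙ ♙ ·│2
1│♖ · ♗ ♕ ♔ ♗ ♘ ♖│1
  ─────────────────
  a b c d e f g h

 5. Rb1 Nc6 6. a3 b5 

  a b c d e f g h
  ─────────────────
8│♜ · · ♛ ♚ ♝ · ♜│8
7│♟ · ♟ ♝ ♟ ♟ · ♟│7
6│· · ♞ · · ♟ · ·│6
5│· ♟ · ♟ · · · ·│5
4│· · · · · · · ·│4
3│♙ · · · · · · ♙│3
2│· ♙ ♙ ♙ ♙ ♙ ♙ ·│2
1│· ♖ ♗ ♕ ♔ ♗ ♘ ♖│1
  ─────────────────
  a b c d e f g h

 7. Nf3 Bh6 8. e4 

  a b c d e f g h
  ─────────────────
8│♜ · · ♛ ♚ · · ♜│8
7│♟ · ♟ ♝ ♟ ♟ · ♟│7
6│· · ♞ · · ♟ · ♝│6
5│· ♟ · ♟ · · · ·│5
4│· · · · ♙ · · ·│4
3│♙ · · · · ♘ · ♙│3
2│· ♙ ♙ ♙ · ♙ ♙ ·│2
1│· ♖ ♗ ♕ ♔ ♗ · ♖│1
  ─────────────────
  a b c d e f g h


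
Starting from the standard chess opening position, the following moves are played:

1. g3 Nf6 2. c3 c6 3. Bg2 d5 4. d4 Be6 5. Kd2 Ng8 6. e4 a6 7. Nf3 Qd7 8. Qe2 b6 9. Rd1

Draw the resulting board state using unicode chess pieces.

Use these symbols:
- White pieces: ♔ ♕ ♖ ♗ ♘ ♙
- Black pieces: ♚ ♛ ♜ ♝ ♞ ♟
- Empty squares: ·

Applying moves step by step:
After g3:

♜ ♞ ♝ ♛ ♚ ♝ ♞ ♜
♟ ♟ ♟ ♟ ♟ ♟ ♟ ♟
· · · · · · · ·
· · · · · · · ·
· · · · · · · ·
· · · · · · ♙ ·
♙ ♙ ♙ ♙ ♙ ♙ · ♙
♖ ♘ ♗ ♕ ♔ ♗ ♘ ♖


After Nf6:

♜ ♞ ♝ ♛ ♚ ♝ · ♜
♟ ♟ ♟ ♟ ♟ ♟ ♟ ♟
· · · · · ♞ · ·
· · · · · · · ·
· · · · · · · ·
· · · · · · ♙ ·
♙ ♙ ♙ ♙ ♙ ♙ · ♙
♖ ♘ ♗ ♕ ♔ ♗ ♘ ♖


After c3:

♜ ♞ ♝ ♛ ♚ ♝ · ♜
♟ ♟ ♟ ♟ ♟ ♟ ♟ ♟
· · · · · ♞ · ·
· · · · · · · ·
· · · · · · · ·
· · ♙ · · · ♙ ·
♙ ♙ · ♙ ♙ ♙ · ♙
♖ ♘ ♗ ♕ ♔ ♗ ♘ ♖


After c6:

♜ ♞ ♝ ♛ ♚ ♝ · ♜
♟ ♟ · ♟ ♟ ♟ ♟ ♟
· · ♟ · · ♞ · ·
· · · · · · · ·
· · · · · · · ·
· · ♙ · · · ♙ ·
♙ ♙ · ♙ ♙ ♙ · ♙
♖ ♘ ♗ ♕ ♔ ♗ ♘ ♖


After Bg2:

♜ ♞ ♝ ♛ ♚ ♝ · ♜
♟ ♟ · ♟ ♟ ♟ ♟ ♟
· · ♟ · · ♞ · ·
· · · · · · · ·
· · · · · · · ·
· · ♙ · · · ♙ ·
♙ ♙ · ♙ ♙ ♙ ♗ ♙
♖ ♘ ♗ ♕ ♔ · ♘ ♖


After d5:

♜ ♞ ♝ ♛ ♚ ♝ · ♜
♟ ♟ · · ♟ ♟ ♟ ♟
· · ♟ · · ♞ · ·
· · · ♟ · · · ·
· · · · · · · ·
· · ♙ · · · ♙ ·
♙ ♙ · ♙ ♙ ♙ ♗ ♙
♖ ♘ ♗ ♕ ♔ · ♘ ♖


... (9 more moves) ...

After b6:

♜ ♞ · · ♚ ♝ ♞ ♜
· · · ♛ ♟ ♟ ♟ ♟
♟ ♟ ♟ · ♝ · · ·
· · · ♟ · · · ·
· · · ♙ ♙ · · ·
· · ♙ · · ♘ ♙ ·
♙ ♙ · ♔ ♕ ♙ ♗ ♙
♖ ♘ ♗ · · · · ♖


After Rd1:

♜ ♞ · · ♚ ♝ ♞ ♜
· · · ♛ ♟ ♟ ♟ ♟
♟ ♟ ♟ · ♝ · · ·
· · · ♟ · · · ·
· · · ♙ ♙ · · ·
· · ♙ · · ♘ ♙ ·
♙ ♙ · ♔ ♕ ♙ ♗ ♙
♖ ♘ ♗ ♖ · · · ·



  a b c d e f g h
  ─────────────────
8│♜ ♞ · · ♚ ♝ ♞ ♜│8
7│· · · ♛ ♟ ♟ ♟ ♟│7
6│♟ ♟ ♟ · ♝ · · ·│6
5│· · · ♟ · · · ·│5
4│· · · ♙ ♙ · · ·│4
3│· · ♙ · · ♘ ♙ ·│3
2│♙ ♙ · ♔ ♕ ♙ ♗ ♙│2
1│♖ ♘ ♗ ♖ · · · ·│1
  ─────────────────
  a b c d e f g h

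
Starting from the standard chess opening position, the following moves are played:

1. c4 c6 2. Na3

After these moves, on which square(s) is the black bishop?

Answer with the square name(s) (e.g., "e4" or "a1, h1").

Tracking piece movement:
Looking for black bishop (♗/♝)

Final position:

  a b c d e f g h
  ─────────────────
8│♜ ♞ ♝ ♛ ♚ ♝ ♞ ♜│8
7│♟ ♟ · ♟ ♟ ♟ ♟ ♟│7
6│· · ♟ · · · · ·│6
5│· · · · · · · ·│5
4│· · ♙ · · · · ·│4
3│♘ · · · · · · ·│3
2│♙ ♙ · ♙ ♙ ♙ ♙ ♙│2
1│♖ · ♗ ♕ ♔ ♗ ♘ ♖│1
  ─────────────────
  a b c d e f g h


c8, f8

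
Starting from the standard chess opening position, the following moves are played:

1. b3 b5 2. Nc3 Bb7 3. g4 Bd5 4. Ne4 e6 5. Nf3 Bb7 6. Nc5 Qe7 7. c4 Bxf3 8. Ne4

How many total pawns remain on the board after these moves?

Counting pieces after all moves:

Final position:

  a b c d e f g h
  ─────────────────
8│♜ ♞ · · ♚ ♝ ♞ ♜│8
7│♟ · ♟ ♟ ♛ ♟ ♟ ♟│7
6│· · · · ♟ · · ·│6
5│· ♟ · · · · · ·│5
4│· · ♙ · ♘ · ♙ ·│4
3│· ♙ · · · ♝ · ·│3
2│♙ · · ♙ ♙ ♙ · ♙│2
1│♖ · ♗ ♕ ♔ ♗ · ♖│1
  ─────────────────
  a b c d e f g h


16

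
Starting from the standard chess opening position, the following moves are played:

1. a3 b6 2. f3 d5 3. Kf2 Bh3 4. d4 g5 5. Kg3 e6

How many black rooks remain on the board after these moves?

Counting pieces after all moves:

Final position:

  a b c d e f g h
  ─────────────────
8│♜ ♞ · ♛ ♚ ♝ ♞ ♜│8
7│♟ · ♟ · · ♟ · ♟│7
6│· ♟ · · ♟ · · ·│6
5│· · · ♟ · · ♟ ·│5
4│· · · ♙ · · · ·│4
3│♙ · · · · ♙ ♔ ♝│3
2│· ♙ ♙ · ♙ · ♙ ♙│2
1│♖ ♘ ♗ ♕ · ♗ ♘ ♖│1
  ─────────────────
  a b c d e f g h


2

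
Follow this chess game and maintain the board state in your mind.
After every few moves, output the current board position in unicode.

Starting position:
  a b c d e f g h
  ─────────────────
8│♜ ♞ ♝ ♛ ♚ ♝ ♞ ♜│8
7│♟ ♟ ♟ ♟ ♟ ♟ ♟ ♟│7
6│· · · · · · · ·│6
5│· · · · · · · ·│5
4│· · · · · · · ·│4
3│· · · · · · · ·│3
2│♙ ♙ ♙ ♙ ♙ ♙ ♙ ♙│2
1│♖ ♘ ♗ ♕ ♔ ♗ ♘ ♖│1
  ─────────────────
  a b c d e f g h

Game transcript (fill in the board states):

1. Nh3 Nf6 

  a b c d e f g h
  ─────────────────
8│♜ ♞ ♝ ♛ ♚ ♝ · ♜│8
7│♟ ♟ ♟ ♟ ♟ ♟ ♟ ♟│7
6│· · · · · ♞ · ·│6
5│· · · · · · · ·│5
4│· · · · · · · ·│4
3│· · · · · · · ♘│3
2│♙ ♙ ♙ ♙ ♙ ♙ ♙ ♙│2
1│♖ ♘ ♗ ♕ ♔ ♗ · ♖│1
  ─────────────────
  a b c d e f g h

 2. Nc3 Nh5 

  a b c d e f g h
  ─────────────────
8│♜ ♞ ♝ ♛ ♚ ♝ · ♜│8
7│♟ ♟ ♟ ♟ ♟ ♟ ♟ ♟│7
6│· · · · · · · ·│6
5│· · · · · · · ♞│5
4│· · · · · · · ·│4
3│· · ♘ · · · · ♘│3
2│♙ ♙ ♙ ♙ ♙ ♙ ♙ ♙│2
1│♖ · ♗ ♕ ♔ ♗ · ♖│1
  ─────────────────
  a b c d e f g h

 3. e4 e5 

  a b c d e f g h
  ─────────────────
8│♜ ♞ ♝ ♛ ♚ ♝ · ♜│8
7│♟ ♟ ♟ ♟ · ♟ ♟ ♟│7
6│· · · · · · · ·│6
5│· · · · ♟ · · ♞│5
4│· · · · ♙ · · ·│4
3│· · ♘ · · · · ♘│3
2│♙ ♙ ♙ ♙ · ♙ ♙ ♙│2
1│♖ · ♗ ♕ ♔ ♗ · ♖│1
  ─────────────────
  a b c d e f g h

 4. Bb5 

  a b c d e f g h
  ─────────────────
8│♜ ♞ ♝ ♛ ♚ ♝ · ♜│8
7│♟ ♟ ♟ ♟ · ♟ ♟ ♟│7
6│· · · · · · · ·│6
5│· ♗ · · ♟ · · ♞│5
4│· · · · ♙ · · ·│4
3│· · ♘ · · · · ♘│3
2│♙ ♙ ♙ ♙ · ♙ ♙ ♙│2
1│♖ · ♗ ♕ ♔ · · ♖│1
  ─────────────────
  a b c d e f g h


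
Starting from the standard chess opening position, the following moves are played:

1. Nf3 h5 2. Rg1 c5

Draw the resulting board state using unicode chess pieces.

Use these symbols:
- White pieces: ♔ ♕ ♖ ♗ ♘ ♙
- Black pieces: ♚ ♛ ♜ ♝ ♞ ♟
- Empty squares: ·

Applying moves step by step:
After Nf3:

♜ ♞ ♝ ♛ ♚ ♝ ♞ ♜
♟ ♟ ♟ ♟ ♟ ♟ ♟ ♟
· · · · · · · ·
· · · · · · · ·
· · · · · · · ·
· · · · · ♘ · ·
♙ ♙ ♙ ♙ ♙ ♙ ♙ ♙
♖ ♘ ♗ ♕ ♔ ♗ · ♖


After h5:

♜ ♞ ♝ ♛ ♚ ♝ ♞ ♜
♟ ♟ ♟ ♟ ♟ ♟ ♟ ·
· · · · · · · ·
· · · · · · · ♟
· · · · · · · ·
· · · · · ♘ · ·
♙ ♙ ♙ ♙ ♙ ♙ ♙ ♙
♖ ♘ ♗ ♕ ♔ ♗ · ♖


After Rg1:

♜ ♞ ♝ ♛ ♚ ♝ ♞ ♜
♟ ♟ ♟ ♟ ♟ ♟ ♟ ·
· · · · · · · ·
· · · · · · · ♟
· · · · · · · ·
· · · · · ♘ · ·
♙ ♙ ♙ ♙ ♙ ♙ ♙ ♙
♖ ♘ ♗ ♕ ♔ ♗ ♖ ·


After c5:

♜ ♞ ♝ ♛ ♚ ♝ ♞ ♜
♟ ♟ · ♟ ♟ ♟ ♟ ·
· · · · · · · ·
· · ♟ · · · · ♟
· · · · · · · ·
· · · · · ♘ · ·
♙ ♙ ♙ ♙ ♙ ♙ ♙ ♙
♖ ♘ ♗ ♕ ♔ ♗ ♖ ·



  a b c d e f g h
  ─────────────────
8│♜ ♞ ♝ ♛ ♚ ♝ ♞ ♜│8
7│♟ ♟ · ♟ ♟ ♟ ♟ ·│7
6│· · · · · · · ·│6
5│· · ♟ · · · · ♟│5
4│· · · · · · · ·│4
3│· · · · · ♘ · ·│3
2│♙ ♙ ♙ ♙ ♙ ♙ ♙ ♙│2
1│♖ ♘ ♗ ♕ ♔ ♗ ♖ ·│1
  ─────────────────
  a b c d e f g h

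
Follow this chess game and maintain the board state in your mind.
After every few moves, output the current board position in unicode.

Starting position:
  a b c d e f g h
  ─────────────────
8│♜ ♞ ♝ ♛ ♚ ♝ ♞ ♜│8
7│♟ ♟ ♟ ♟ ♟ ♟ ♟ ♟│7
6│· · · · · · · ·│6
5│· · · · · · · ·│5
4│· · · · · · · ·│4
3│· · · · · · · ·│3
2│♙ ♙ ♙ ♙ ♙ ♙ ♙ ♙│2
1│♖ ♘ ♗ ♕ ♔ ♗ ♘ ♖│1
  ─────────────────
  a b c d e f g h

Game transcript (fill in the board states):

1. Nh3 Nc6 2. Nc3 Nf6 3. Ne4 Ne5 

  a b c d e f g h
  ─────────────────
8│♜ · ♝ ♛ ♚ ♝ · ♜│8
7│♟ ♟ ♟ ♟ ♟ ♟ ♟ ♟│7
6│· · · · · ♞ · ·│6
5│· · · · ♞ · · ·│5
4│· · · · ♘ · · ·│4
3│· · · · · · · ♘│3
2│♙ ♙ ♙ ♙ ♙ ♙ ♙ ♙│2
1│♖ · ♗ ♕ ♔ ♗ · ♖│1
  ─────────────────
  a b c d e f g h

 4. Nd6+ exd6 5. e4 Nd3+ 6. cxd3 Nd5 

  a b c d e f g h
  ─────────────────
8│♜ · ♝ ♛ ♚ ♝ · ♜│8
7│♟ ♟ ♟ ♟ · ♟ ♟ ♟│7
6│· · · ♟ · · · ·│6
5│· · · ♞ · · · ·│5
4│· · · · ♙ · · ·│4
3│· · · ♙ · · · ♘│3
2│♙ ♙ · ♙ · ♙ ♙ ♙│2
1│♖ · ♗ ♕ ♔ ♗ · ♖│1
  ─────────────────
  a b c d e f g h

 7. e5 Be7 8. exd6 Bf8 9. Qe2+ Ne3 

  a b c d e f g h
  ─────────────────
8│♜ · ♝ ♛ ♚ ♝ · ♜│8
7│♟ ♟ ♟ ♟ · ♟ ♟ ♟│7
6│· · · ♙ · · · ·│6
5│· · · · · · · ·│5
4│· · · · · · · ·│4
3│· · · ♙ ♞ · · ♘│3
2│♙ ♙ · ♙ ♕ ♙ ♙ ♙│2
1│♖ · ♗ · ♔ ♗ · ♖│1
  ─────────────────
  a b c d e f g h

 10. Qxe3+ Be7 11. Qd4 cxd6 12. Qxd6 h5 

  a b c d e f g h
  ─────────────────
8│♜ · ♝ ♛ ♚ · · ♜│8
7│♟ ♟ · ♟ ♝ ♟ ♟ ·│7
6│· · · ♕ · · · ·│6
5│· · · · · · · ♟│5
4│· · · · · · · ·│4
3│· · · ♙ · · · ♘│3
2│♙ ♙ · ♙ · ♙ ♙ ♙│2
1│♖ · ♗ · ♔ ♗ · ♖│1
  ─────────────────
  a b c d e f g h

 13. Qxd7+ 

  a b c d e f g h
  ─────────────────
8│♜ · ♝ ♛ ♚ · · ♜│8
7│♟ ♟ · ♕ ♝ ♟ ♟ ·│7
6│· · · · · · · ·│6
5│· · · · · · · ♟│5
4│· · · · · · · ·│4
3│· · · ♙ · · · ♘│3
2│♙ ♙ · ♙ · ♙ ♙ ♙│2
1│♖ · ♗ · ♔ ♗ · ♖│1
  ─────────────────
  a b c d e f g h


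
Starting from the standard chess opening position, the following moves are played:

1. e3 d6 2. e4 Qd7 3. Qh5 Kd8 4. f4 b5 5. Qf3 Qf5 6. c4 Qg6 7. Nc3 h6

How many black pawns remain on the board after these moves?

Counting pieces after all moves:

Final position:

  a b c d e f g h
  ─────────────────
8│♜ ♞ ♝ ♚ · ♝ ♞ ♜│8
7│♟ · ♟ · ♟ ♟ ♟ ·│7
6│· · · ♟ · · ♛ ♟│6
5│· ♟ · · · · · ·│5
4│· · ♙ · ♙ ♙ · ·│4
3│· · ♘ · · ♕ · ·│3
2│♙ ♙ · ♙ · · ♙ ♙│2
1│♖ · ♗ · ♔ ♗ ♘ ♖│1
  ─────────────────
  a b c d e f g h


8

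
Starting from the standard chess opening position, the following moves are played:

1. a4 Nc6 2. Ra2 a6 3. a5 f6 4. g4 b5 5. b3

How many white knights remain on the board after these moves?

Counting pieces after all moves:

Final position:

  a b c d e f g h
  ─────────────────
8│♜ · ♝ ♛ ♚ ♝ ♞ ♜│8
7│· · ♟ ♟ ♟ · ♟ ♟│7
6│♟ · ♞ · · ♟ · ·│6
5│♙ ♟ · · · · · ·│5
4│· · · · · · ♙ ·│4
3│· ♙ · · · · · ·│3
2│♖ · ♙ ♙ ♙ ♙ · ♙│2
1│· ♘ ♗ ♕ ♔ ♗ ♘ ♖│1
  ─────────────────
  a b c d e f g h


2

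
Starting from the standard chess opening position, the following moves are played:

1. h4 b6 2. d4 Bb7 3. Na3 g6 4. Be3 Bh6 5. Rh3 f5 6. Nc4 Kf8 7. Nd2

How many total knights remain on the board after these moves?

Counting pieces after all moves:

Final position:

  a b c d e f g h
  ─────────────────
8│♜ ♞ · ♛ · ♚ ♞ ♜│8
7│♟ ♝ ♟ ♟ ♟ · · ♟│7
6│· ♟ · · · · ♟ ♝│6
5│· · · · · ♟ · ·│5
4│· · · ♙ · · · ♙│4
3│· · · · ♗ · · ♖│3
2│♙ ♙ ♙ ♘ ♙ ♙ ♙ ·│2
1│♖ · · ♕ ♔ ♗ ♘ ·│1
  ─────────────────
  a b c d e f g h


4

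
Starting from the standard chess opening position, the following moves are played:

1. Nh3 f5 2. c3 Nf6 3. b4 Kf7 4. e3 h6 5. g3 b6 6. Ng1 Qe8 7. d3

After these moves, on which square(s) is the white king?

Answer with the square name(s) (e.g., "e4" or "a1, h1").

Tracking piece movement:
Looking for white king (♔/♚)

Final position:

  a b c d e f g h
  ─────────────────
8│♜ ♞ ♝ · ♛ ♝ · ♜│8
7│♟ · ♟ ♟ ♟ ♚ ♟ ·│7
6│· ♟ · · · ♞ · ♟│6
5│· · · · · ♟ · ·│5
4│· ♙ · · · · · ·│4
3│· · ♙ ♙ ♙ · ♙ ·│3
2│♙ · · · · ♙ · ♙│2
1│♖ ♘ ♗ ♕ ♔ ♗ ♘ ♖│1
  ─────────────────
  a b c d e f g h


e1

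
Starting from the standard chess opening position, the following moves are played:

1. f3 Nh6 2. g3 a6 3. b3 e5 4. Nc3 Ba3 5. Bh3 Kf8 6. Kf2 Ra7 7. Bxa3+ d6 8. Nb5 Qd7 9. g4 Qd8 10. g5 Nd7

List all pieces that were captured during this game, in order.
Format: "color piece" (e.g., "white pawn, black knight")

Tracking captures:
  Bxa3+: captured black bishop

black bishop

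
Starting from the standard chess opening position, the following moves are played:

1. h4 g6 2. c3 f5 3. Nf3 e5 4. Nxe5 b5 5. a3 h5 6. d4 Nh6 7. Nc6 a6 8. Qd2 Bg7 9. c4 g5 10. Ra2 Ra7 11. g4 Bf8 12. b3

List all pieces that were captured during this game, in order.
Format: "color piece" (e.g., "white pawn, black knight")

Tracking captures:
  Nxe5: captured black pawn

black pawn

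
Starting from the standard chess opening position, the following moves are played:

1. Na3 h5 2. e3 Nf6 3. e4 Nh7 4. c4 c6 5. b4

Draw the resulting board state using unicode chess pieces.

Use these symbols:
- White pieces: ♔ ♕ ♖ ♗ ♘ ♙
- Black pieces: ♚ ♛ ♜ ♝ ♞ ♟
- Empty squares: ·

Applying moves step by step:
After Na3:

♜ ♞ ♝ ♛ ♚ ♝ ♞ ♜
♟ ♟ ♟ ♟ ♟ ♟ ♟ ♟
· · · · · · · ·
· · · · · · · ·
· · · · · · · ·
♘ · · · · · · ·
♙ ♙ ♙ ♙ ♙ ♙ ♙ ♙
♖ · ♗ ♕ ♔ ♗ ♘ ♖


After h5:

♜ ♞ ♝ ♛ ♚ ♝ ♞ ♜
♟ ♟ ♟ ♟ ♟ ♟ ♟ ·
· · · · · · · ·
· · · · · · · ♟
· · · · · · · ·
♘ · · · · · · ·
♙ ♙ ♙ ♙ ♙ ♙ ♙ ♙
♖ · ♗ ♕ ♔ ♗ ♘ ♖


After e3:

♜ ♞ ♝ ♛ ♚ ♝ ♞ ♜
♟ ♟ ♟ ♟ ♟ ♟ ♟ ·
· · · · · · · ·
· · · · · · · ♟
· · · · · · · ·
♘ · · · ♙ · · ·
♙ ♙ ♙ ♙ · ♙ ♙ ♙
♖ · ♗ ♕ ♔ ♗ ♘ ♖


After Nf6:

♜ ♞ ♝ ♛ ♚ ♝ · ♜
♟ ♟ ♟ ♟ ♟ ♟ ♟ ·
· · · · · ♞ · ·
· · · · · · · ♟
· · · · · · · ·
♘ · · · ♙ · · ·
♙ ♙ ♙ ♙ · ♙ ♙ ♙
♖ · ♗ ♕ ♔ ♗ ♘ ♖


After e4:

♜ ♞ ♝ ♛ ♚ ♝ · ♜
♟ ♟ ♟ ♟ ♟ ♟ ♟ ·
· · · · · ♞ · ·
· · · · · · · ♟
· · · · ♙ · · ·
♘ · · · · · · ·
♙ ♙ ♙ ♙ · ♙ ♙ ♙
♖ · ♗ ♕ ♔ ♗ ♘ ♖


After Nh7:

♜ ♞ ♝ ♛ ♚ ♝ · ♜
♟ ♟ ♟ ♟ ♟ ♟ ♟ ♞
· · · · · · · ·
· · · · · · · ♟
· · · · ♙ · · ·
♘ · · · · · · ·
♙ ♙ ♙ ♙ · ♙ ♙ ♙
♖ · ♗ ♕ ♔ ♗ ♘ ♖


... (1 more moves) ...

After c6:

♜ ♞ ♝ ♛ ♚ ♝ · ♜
♟ ♟ · ♟ ♟ ♟ ♟ ♞
· · ♟ · · · · ·
· · · · · · · ♟
· · ♙ · ♙ · · ·
♘ · · · · · · ·
♙ ♙ · ♙ · ♙ ♙ ♙
♖ · ♗ ♕ ♔ ♗ ♘ ♖


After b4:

♜ ♞ ♝ ♛ ♚ ♝ · ♜
♟ ♟ · ♟ ♟ ♟ ♟ ♞
· · ♟ · · · · ·
· · · · · · · ♟
· ♙ ♙ · ♙ · · ·
♘ · · · · · · ·
♙ · · ♙ · ♙ ♙ ♙
♖ · ♗ ♕ ♔ ♗ ♘ ♖



  a b c d e f g h
  ─────────────────
8│♜ ♞ ♝ ♛ ♚ ♝ · ♜│8
7│♟ ♟ · ♟ ♟ ♟ ♟ ♞│7
6│· · ♟ · · · · ·│6
5│· · · · · · · ♟│5
4│· ♙ ♙ · ♙ · · ·│4
3│♘ · · · · · · ·│3
2│♙ · · ♙ · ♙ ♙ ♙│2
1│♖ · ♗ ♕ ♔ ♗ ♘ ♖│1
  ─────────────────
  a b c d e f g h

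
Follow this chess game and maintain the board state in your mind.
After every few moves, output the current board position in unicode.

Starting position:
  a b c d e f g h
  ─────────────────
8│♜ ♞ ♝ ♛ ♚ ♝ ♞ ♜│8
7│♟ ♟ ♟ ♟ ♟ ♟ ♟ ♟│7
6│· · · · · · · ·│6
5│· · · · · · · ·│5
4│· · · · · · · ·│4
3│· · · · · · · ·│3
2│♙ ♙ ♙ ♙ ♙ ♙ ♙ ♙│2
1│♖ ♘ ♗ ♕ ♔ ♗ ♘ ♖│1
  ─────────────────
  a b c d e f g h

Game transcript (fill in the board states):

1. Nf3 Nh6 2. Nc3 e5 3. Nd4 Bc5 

  a b c d e f g h
  ─────────────────
8│♜ ♞ ♝ ♛ ♚ · · ♜│8
7│♟ ♟ ♟ ♟ · ♟ ♟ ♟│7
6│· · · · · · · ♞│6
5│· · ♝ · ♟ · · ·│5
4│· · · ♘ · · · ·│4
3│· · ♘ · · · · ·│3
2│♙ ♙ ♙ ♙ ♙ ♙ ♙ ♙│2
1│♖ · ♗ ♕ ♔ ♗ · ♖│1
  ─────────────────
  a b c d e f g h

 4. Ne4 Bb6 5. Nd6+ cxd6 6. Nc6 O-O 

  a b c d e f g h
  ─────────────────
8│♜ ♞ ♝ ♛ · ♜ ♚ ·│8
7│♟ ♟ · ♟ · ♟ ♟ ♟│7
6│· ♝ ♘ ♟ · · · ♞│6
5│· · · · ♟ · · ·│5
4│· · · · · · · ·│4
3│· · · · · · · ·│3
2│♙ ♙ ♙ ♙ ♙ ♙ ♙ ♙│2
1│♖ · ♗ ♕ ♔ ♗ · ♖│1
  ─────────────────
  a b c d e f g h

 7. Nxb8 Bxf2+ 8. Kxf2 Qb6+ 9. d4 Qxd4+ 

  a b c d e f g h
  ─────────────────
8│♜ ♘ ♝ · · ♜ ♚ ·│8
7│♟ ♟ · ♟ · ♟ ♟ ♟│7
6│· · · ♟ · · · ♞│6
5│· · · · ♟ · · ·│5
4│· · · ♛ · · · ·│4
3│· · · · · · · ·│3
2│♙ ♙ ♙ · ♙ ♔ ♙ ♙│2
1│♖ · ♗ ♕ · ♗ · ♖│1
  ─────────────────
  a b c d e f g h

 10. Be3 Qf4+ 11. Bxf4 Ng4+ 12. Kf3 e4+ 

  a b c d e f g h
  ─────────────────
8│♜ ♘ ♝ · · ♜ ♚ ·│8
7│♟ ♟ · ♟ · ♟ ♟ ♟│7
6│· · · ♟ · · · ·│6
5│· · · · · · · ·│5
4│· · · · ♟ ♗ ♞ ·│4
3│· · · · · ♔ · ·│3
2│♙ ♙ ♙ · ♙ · ♙ ♙│2
1│♖ · · ♕ · ♗ · ♖│1
  ─────────────────
  a b c d e f g h



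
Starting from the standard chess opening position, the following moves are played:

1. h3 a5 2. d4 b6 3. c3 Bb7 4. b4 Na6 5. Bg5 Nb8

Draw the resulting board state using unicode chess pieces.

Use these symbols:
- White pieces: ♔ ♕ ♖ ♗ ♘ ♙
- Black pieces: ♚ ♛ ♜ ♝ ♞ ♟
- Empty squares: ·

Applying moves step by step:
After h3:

♜ ♞ ♝ ♛ ♚ ♝ ♞ ♜
♟ ♟ ♟ ♟ ♟ ♟ ♟ ♟
· · · · · · · ·
· · · · · · · ·
· · · · · · · ·
· · · · · · · ♙
♙ ♙ ♙ ♙ ♙ ♙ ♙ ·
♖ ♘ ♗ ♕ ♔ ♗ ♘ ♖


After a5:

♜ ♞ ♝ ♛ ♚ ♝ ♞ ♜
· ♟ ♟ ♟ ♟ ♟ ♟ ♟
· · · · · · · ·
♟ · · · · · · ·
· · · · · · · ·
· · · · · · · ♙
♙ ♙ ♙ ♙ ♙ ♙ ♙ ·
♖ ♘ ♗ ♕ ♔ ♗ ♘ ♖


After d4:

♜ ♞ ♝ ♛ ♚ ♝ ♞ ♜
· ♟ ♟ ♟ ♟ ♟ ♟ ♟
· · · · · · · ·
♟ · · · · · · ·
· · · ♙ · · · ·
· · · · · · · ♙
♙ ♙ ♙ · ♙ ♙ ♙ ·
♖ ♘ ♗ ♕ ♔ ♗ ♘ ♖


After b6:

♜ ♞ ♝ ♛ ♚ ♝ ♞ ♜
· · ♟ ♟ ♟ ♟ ♟ ♟
· ♟ · · · · · ·
♟ · · · · · · ·
· · · ♙ · · · ·
· · · · · · · ♙
♙ ♙ ♙ · ♙ ♙ ♙ ·
♖ ♘ ♗ ♕ ♔ ♗ ♘ ♖


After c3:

♜ ♞ ♝ ♛ ♚ ♝ ♞ ♜
· · ♟ ♟ ♟ ♟ ♟ ♟
· ♟ · · · · · ·
♟ · · · · · · ·
· · · ♙ · · · ·
· · ♙ · · · · ♙
♙ ♙ · · ♙ ♙ ♙ ·
♖ ♘ ♗ ♕ ♔ ♗ ♘ ♖


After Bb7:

♜ ♞ · ♛ ♚ ♝ ♞ ♜
· ♝ ♟ ♟ ♟ ♟ ♟ ♟
· ♟ · · · · · ·
♟ · · · · · · ·
· · · ♙ · · · ·
· · ♙ · · · · ♙
♙ ♙ · · ♙ ♙ ♙ ·
♖ ♘ ♗ ♕ ♔ ♗ ♘ ♖


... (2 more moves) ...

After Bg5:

♜ · · ♛ ♚ ♝ ♞ ♜
· ♝ ♟ ♟ ♟ ♟ ♟ ♟
♞ ♟ · · · · · ·
♟ · · · · · ♗ ·
· ♙ · ♙ · · · ·
· · ♙ · · · · ♙
♙ · · · ♙ ♙ ♙ ·
♖ ♘ · ♕ ♔ ♗ ♘ ♖


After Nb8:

♜ ♞ · ♛ ♚ ♝ ♞ ♜
· ♝ ♟ ♟ ♟ ♟ ♟ ♟
· ♟ · · · · · ·
♟ · · · · · ♗ ·
· ♙ · ♙ · · · ·
· · ♙ · · · · ♙
♙ · · · ♙ ♙ ♙ ·
♖ ♘ · ♕ ♔ ♗ ♘ ♖



  a b c d e f g h
  ─────────────────
8│♜ ♞ · ♛ ♚ ♝ ♞ ♜│8
7│· ♝ ♟ ♟ ♟ ♟ ♟ ♟│7
6│· ♟ · · · · · ·│6
5│♟ · · · · · ♗ ·│5
4│· ♙ · ♙ · · · ·│4
3│· · ♙ · · · · ♙│3
2│♙ · · · ♙ ♙ ♙ ·│2
1│♖ ♘ · ♕ ♔ ♗ ♘ ♖│1
  ─────────────────
  a b c d e f g h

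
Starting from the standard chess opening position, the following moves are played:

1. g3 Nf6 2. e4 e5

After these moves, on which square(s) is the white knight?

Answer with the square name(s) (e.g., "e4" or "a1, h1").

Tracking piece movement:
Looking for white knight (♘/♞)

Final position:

  a b c d e f g h
  ─────────────────
8│♜ ♞ ♝ ♛ ♚ ♝ · ♜│8
7│♟ ♟ ♟ ♟ · ♟ ♟ ♟│7
6│· · · · · ♞ · ·│6
5│· · · · ♟ · · ·│5
4│· · · · ♙ · · ·│4
3│· · · · · · ♙ ·│3
2│♙ ♙ ♙ ♙ · ♙ · ♙│2
1│♖ ♘ ♗ ♕ ♔ ♗ ♘ ♖│1
  ─────────────────
  a b c d e f g h


b1, g1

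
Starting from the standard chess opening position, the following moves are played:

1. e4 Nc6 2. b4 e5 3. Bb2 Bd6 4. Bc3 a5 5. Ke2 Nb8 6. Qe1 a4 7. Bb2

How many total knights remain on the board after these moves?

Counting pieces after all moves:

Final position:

  a b c d e f g h
  ─────────────────
8│♜ ♞ ♝ ♛ ♚ · ♞ ♜│8
7│· ♟ ♟ ♟ · ♟ ♟ ♟│7
6│· · · ♝ · · · ·│6
5│· · · · ♟ · · ·│5
4│♟ ♙ · · ♙ · · ·│4
3│· · · · · · · ·│3
2│♙ ♗ ♙ ♙ ♔ ♙ ♙ ♙│2
1│♖ ♘ · · ♕ ♗ ♘ ♖│1
  ─────────────────
  a b c d e f g h


4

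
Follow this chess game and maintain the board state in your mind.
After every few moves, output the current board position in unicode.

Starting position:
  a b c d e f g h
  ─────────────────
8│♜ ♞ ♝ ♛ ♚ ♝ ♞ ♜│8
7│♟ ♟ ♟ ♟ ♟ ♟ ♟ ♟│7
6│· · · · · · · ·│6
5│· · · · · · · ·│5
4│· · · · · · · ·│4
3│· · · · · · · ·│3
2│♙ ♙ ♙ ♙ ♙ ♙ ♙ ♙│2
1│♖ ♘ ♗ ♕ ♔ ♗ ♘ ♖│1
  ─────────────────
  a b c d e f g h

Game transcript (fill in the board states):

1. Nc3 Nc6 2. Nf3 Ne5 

  a b c d e f g h
  ─────────────────
8│♜ · ♝ ♛ ♚ ♝ ♞ ♜│8
7│♟ ♟ ♟ ♟ ♟ ♟ ♟ ♟│7
6│· · · · · · · ·│6
5│· · · · ♞ · · ·│5
4│· · · · · · · ·│4
3│· · ♘ · · ♘ · ·│3
2│♙ ♙ ♙ ♙ ♙ ♙ ♙ ♙│2
1│♖ · ♗ ♕ ♔ ♗ · ♖│1
  ─────────────────
  a b c d e f g h

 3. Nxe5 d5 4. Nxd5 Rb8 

  a b c d e f g h
  ─────────────────
8│· ♜ ♝ ♛ ♚ ♝ ♞ ♜│8
7│♟ ♟ ♟ · ♟ ♟ ♟ ♟│7
6│· · · · · · · ·│6
5│· · · ♘ ♘ · · ·│5
4│· · · · · · · ·│4
3│· · · · · · · ·│3
2│♙ ♙ ♙ ♙ ♙ ♙ ♙ ♙│2
1│♖ · ♗ ♕ ♔ ♗ · ♖│1
  ─────────────────
  a b c d e f g h

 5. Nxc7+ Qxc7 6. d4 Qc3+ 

  a b c d e f g h
  ─────────────────
8│· ♜ ♝ · ♚ ♝ ♞ ♜│8
7│♟ ♟ · · ♟ ♟ ♟ ♟│7
6│· · · · · · · ·│6
5│· · · · ♘ · · ·│5
4│· · · ♙ · · · ·│4
3│· · ♛ · · · · ·│3
2│♙ ♙ ♙ · ♙ ♙ ♙ ♙│2
1│♖ · ♗ ♕ ♔ ♗ · ♖│1
  ─────────────────
  a b c d e f g h



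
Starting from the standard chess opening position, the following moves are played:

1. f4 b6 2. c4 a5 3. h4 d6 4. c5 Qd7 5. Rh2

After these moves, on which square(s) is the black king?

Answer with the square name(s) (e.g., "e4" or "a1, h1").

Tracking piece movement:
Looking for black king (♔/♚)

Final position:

  a b c d e f g h
  ─────────────────
8│♜ ♞ ♝ · ♚ ♝ ♞ ♜│8
7│· · ♟ ♛ ♟ ♟ ♟ ♟│7
6│· ♟ · ♟ · · · ·│6
5│♟ · ♙ · · · · ·│5
4│· · · · · ♙ · ♙│4
3│· · · · · · · ·│3
2│♙ ♙ · ♙ ♙ · ♙ ♖│2
1│♖ ♘ ♗ ♕ ♔ ♗ ♘ ·│1
  ─────────────────
  a b c d e f g h


e8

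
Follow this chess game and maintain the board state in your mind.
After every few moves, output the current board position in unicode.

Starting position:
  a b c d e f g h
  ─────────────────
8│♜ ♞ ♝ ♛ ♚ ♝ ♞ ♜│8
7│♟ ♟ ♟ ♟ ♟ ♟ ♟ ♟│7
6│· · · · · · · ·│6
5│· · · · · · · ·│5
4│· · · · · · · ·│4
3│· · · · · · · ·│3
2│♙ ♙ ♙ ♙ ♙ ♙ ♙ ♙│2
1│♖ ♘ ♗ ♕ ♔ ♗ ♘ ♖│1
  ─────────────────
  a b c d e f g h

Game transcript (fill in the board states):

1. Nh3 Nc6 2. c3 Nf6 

  a b c d e f g h
  ─────────────────
8│♜ · ♝ ♛ ♚ ♝ · ♜│8
7│♟ ♟ ♟ ♟ ♟ ♟ ♟ ♟│7
6│· · ♞ · · ♞ · ·│6
5│· · · · · · · ·│5
4│· · · · · · · ·│4
3│· · ♙ · · · · ♘│3
2│♙ ♙ · ♙ ♙ ♙ ♙ ♙│2
1│♖ ♘ ♗ ♕ ♔ ♗ · ♖│1
  ─────────────────
  a b c d e f g h

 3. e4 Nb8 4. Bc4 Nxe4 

  a b c d e f g h
  ─────────────────
8│♜ ♞ ♝ ♛ ♚ ♝ · ♜│8
7│♟ ♟ ♟ ♟ ♟ ♟ ♟ ♟│7
6│· · · · · · · ·│6
5│· · · · · · · ·│5
4│· · ♗ · ♞ · · ·│4
3│· · ♙ · · · · ♘│3
2│♙ ♙ · ♙ · ♙ ♙ ♙│2
1│♖ ♘ ♗ ♕ ♔ · · ♖│1
  ─────────────────
  a b c d e f g h

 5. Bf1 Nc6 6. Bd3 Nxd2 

  a b c d e f g h
  ─────────────────
8│♜ · ♝ ♛ ♚ ♝ · ♜│8
7│♟ ♟ ♟ ♟ ♟ ♟ ♟ ♟│7
6│· · ♞ · · · · ·│6
5│· · · · · · · ·│5
4│· · · · · · · ·│4
3│· · ♙ ♗ · · · ♘│3
2│♙ ♙ · ♞ · ♙ ♙ ♙│2
1│♖ ♘ ♗ ♕ ♔ · · ♖│1
  ─────────────────
  a b c d e f g h

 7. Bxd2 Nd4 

  a b c d e f g h
  ─────────────────
8│♜ · ♝ ♛ ♚ ♝ · ♜│8
7│♟ ♟ ♟ ♟ ♟ ♟ ♟ ♟│7
6│· · · · · · · ·│6
5│· · · · · · · ·│5
4│· · · ♞ · · · ·│4
3│· · ♙ ♗ · · · ♘│3
2│♙ ♙ · ♗ · ♙ ♙ ♙│2
1│♖ ♘ · ♕ ♔ · · ♖│1
  ─────────────────
  a b c d e f g h


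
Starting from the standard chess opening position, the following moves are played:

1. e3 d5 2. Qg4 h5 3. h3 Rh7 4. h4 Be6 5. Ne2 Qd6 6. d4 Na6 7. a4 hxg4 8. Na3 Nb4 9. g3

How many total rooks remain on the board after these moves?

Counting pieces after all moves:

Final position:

  a b c d e f g h
  ─────────────────
8│♜ · · · ♚ ♝ ♞ ·│8
7│♟ ♟ ♟ · ♟ ♟ ♟ ♜│7
6│· · · ♛ ♝ · · ·│6
5│· · · ♟ · · · ·│5
4│♙ ♞ · ♙ · · ♟ ♙│4
3│♘ · · · ♙ · ♙ ·│3
2│· ♙ ♙ · ♘ ♙ · ·│2
1│♖ · ♗ · ♔ ♗ · ♖│1
  ─────────────────
  a b c d e f g h


4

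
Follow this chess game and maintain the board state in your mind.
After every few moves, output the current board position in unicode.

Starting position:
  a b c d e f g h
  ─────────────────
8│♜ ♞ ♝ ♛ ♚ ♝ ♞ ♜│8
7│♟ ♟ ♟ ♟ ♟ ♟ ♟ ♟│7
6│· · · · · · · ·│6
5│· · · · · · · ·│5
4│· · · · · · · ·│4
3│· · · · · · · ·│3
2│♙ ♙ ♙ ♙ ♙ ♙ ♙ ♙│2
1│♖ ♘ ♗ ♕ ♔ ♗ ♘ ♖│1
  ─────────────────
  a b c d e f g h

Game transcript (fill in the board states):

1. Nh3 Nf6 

  a b c d e f g h
  ─────────────────
8│♜ ♞ ♝ ♛ ♚ ♝ · ♜│8
7│♟ ♟ ♟ ♟ ♟ ♟ ♟ ♟│7
6│· · · · · ♞ · ·│6
5│· · · · · · · ·│5
4│· · · · · · · ·│4
3│· · · · · · · ♘│3
2│♙ ♙ ♙ ♙ ♙ ♙ ♙ ♙│2
1│♖ ♘ ♗ ♕ ♔ ♗ · ♖│1
  ─────────────────
  a b c d e f g h

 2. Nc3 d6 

  a b c d e f g h
  ─────────────────
8│♜ ♞ ♝ ♛ ♚ ♝ · ♜│8
7│♟ ♟ ♟ · ♟ ♟ ♟ ♟│7
6│· · · ♟ · ♞ · ·│6
5│· · · · · · · ·│5
4│· · · · · · · ·│4
3│· · ♘ · · · · ♘│3
2│♙ ♙ ♙ ♙ ♙ ♙ ♙ ♙│2
1│♖ · ♗ ♕ ♔ ♗ · ♖│1
  ─────────────────
  a b c d e f g h

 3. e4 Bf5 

  a b c d e f g h
  ─────────────────
8│♜ ♞ · ♛ ♚ ♝ · ♜│8
7│♟ ♟ ♟ · ♟ ♟ ♟ ♟│7
6│· · · ♟ · ♞ · ·│6
5│· · · · · ♝ · ·│5
4│· · · · ♙ · · ·│4
3│· · ♘ · · · · ♘│3
2│♙ ♙ ♙ ♙ · ♙ ♙ ♙│2
1│♖ · ♗ ♕ ♔ ♗ · ♖│1
  ─────────────────
  a b c d e f g h

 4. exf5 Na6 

  a b c d e f g h
  ─────────────────
8│♜ · · ♛ ♚ ♝ · ♜│8
7│♟ ♟ ♟ · ♟ ♟ ♟ ♟│7
6│♞ · · ♟ · ♞ · ·│6
5│· · · · · ♙ · ·│5
4│· · · · · · · ·│4
3│· · ♘ · · · · ♘│3
2│♙ ♙ ♙ ♙ · ♙ ♙ ♙│2
1│♖ · ♗ ♕ ♔ ♗ · ♖│1
  ─────────────────
  a b c d e f g h

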